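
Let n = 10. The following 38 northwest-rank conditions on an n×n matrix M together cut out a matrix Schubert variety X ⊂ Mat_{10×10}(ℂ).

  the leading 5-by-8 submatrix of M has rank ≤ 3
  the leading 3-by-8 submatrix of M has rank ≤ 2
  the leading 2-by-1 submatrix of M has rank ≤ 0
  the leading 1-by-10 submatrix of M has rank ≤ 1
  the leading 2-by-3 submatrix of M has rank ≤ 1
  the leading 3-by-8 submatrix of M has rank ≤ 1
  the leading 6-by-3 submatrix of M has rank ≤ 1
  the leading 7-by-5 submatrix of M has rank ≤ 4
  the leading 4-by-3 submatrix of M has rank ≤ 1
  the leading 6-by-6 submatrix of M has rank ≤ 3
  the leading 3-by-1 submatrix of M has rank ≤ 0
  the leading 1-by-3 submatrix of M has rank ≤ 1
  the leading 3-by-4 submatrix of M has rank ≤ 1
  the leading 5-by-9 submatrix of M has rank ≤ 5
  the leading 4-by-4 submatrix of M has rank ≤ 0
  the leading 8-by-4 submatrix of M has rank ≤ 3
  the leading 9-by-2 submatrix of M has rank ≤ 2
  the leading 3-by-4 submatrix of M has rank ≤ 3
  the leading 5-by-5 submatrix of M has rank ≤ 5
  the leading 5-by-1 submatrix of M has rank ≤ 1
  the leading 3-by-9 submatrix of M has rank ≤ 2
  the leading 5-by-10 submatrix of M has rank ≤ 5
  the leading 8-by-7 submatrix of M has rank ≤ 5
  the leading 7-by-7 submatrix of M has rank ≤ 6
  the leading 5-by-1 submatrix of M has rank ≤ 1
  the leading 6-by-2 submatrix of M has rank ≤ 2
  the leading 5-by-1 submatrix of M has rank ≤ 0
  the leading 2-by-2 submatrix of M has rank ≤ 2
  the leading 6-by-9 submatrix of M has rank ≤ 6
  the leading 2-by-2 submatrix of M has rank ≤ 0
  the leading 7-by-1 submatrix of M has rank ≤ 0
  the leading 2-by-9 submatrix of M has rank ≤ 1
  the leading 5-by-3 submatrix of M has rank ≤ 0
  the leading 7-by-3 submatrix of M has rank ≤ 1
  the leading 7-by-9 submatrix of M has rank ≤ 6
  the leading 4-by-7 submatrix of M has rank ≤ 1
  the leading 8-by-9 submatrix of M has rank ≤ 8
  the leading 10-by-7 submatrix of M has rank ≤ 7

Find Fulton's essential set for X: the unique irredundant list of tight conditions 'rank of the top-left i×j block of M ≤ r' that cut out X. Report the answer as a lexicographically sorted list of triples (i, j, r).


The tightest implied rank at each (i,j), from the 38 conditions:

  i=1: 0  0  0  0  1  1  1  1  1  1
  i=2: 0  0  0  0  1  1  1  1  1  2
  i=3: 0  0  0  0  1  1  1  1  2  3
  i=4: 0  0  0  0  1  1  1  2  3  4
  i=5: 0  0  0  1  2  2  2  3  4  5
  i=6: 0  1  1  2  3  3  3  4  5  6
  i=7: 0  1  1  2  3  4  4  5  6  7
  i=8: 1  2  2  3  4  5  5  6  7  8
  i=9: 1  2  3  4  5  6  6  7  8  9
  i=10: 1  2  3  4  5  6  7  8  9  10

the unique w with this rank table is (5, 10, 9, 8, 4, 2, 6, 1, 3, 7).

|D(w)|=31, |Ess(w)|=7:

[(2, 9, 1), (3, 8, 1), (4, 4, 0), (4, 7, 1), (5, 3, 0), (7, 1, 0), (7, 3, 1)]


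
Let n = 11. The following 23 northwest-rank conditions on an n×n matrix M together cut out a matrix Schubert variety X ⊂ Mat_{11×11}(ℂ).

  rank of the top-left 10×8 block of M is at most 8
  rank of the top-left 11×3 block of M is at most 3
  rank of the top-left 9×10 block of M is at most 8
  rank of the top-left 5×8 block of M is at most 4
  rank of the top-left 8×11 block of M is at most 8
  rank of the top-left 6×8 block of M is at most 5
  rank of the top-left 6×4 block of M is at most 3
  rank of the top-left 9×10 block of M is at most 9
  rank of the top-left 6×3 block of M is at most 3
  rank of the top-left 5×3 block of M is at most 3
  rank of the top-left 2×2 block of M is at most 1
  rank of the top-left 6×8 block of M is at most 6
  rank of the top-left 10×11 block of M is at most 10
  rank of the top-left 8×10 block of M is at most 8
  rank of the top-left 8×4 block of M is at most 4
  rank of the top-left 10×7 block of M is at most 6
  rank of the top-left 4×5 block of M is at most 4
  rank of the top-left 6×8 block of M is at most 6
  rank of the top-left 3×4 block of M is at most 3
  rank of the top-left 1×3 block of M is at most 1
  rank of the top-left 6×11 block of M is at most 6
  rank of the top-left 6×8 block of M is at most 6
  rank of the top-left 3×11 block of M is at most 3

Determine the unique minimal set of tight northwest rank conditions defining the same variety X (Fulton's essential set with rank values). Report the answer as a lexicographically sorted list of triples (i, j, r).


Reconstructing r_w from the 23 given conditions:

  R[1]: 1 | 1 | 1 | 1 | 1 | 1 | 1 | 1 | 1 | 1 | 1
  R[2]: 1 | 1 | 2 | 2 | 2 | 2 | 2 | 2 | 2 | 2 | 2
  R[3]: 1 | 2 | 3 | 3 | 3 | 3 | 3 | 3 | 3 | 3 | 3
  R[4]: 1 | 2 | 3 | 3 | 4 | 4 | 4 | 4 | 4 | 4 | 4
  R[5]: 1 | 2 | 3 | 3 | 4 | 4 | 4 | 4 | 5 | 5 | 5
  R[6]: 1 | 2 | 3 | 3 | 4 | 5 | 5 | 5 | 6 | 6 | 6
  R[7]: 1 | 2 | 3 | 4 | 5 | 6 | 6 | 6 | 7 | 7 | 7
  R[8]: 1 | 2 | 3 | 4 | 5 | 6 | 6 | 7 | 8 | 8 | 8
  R[9]: 1 | 2 | 3 | 4 | 5 | 6 | 6 | 7 | 8 | 8 | 9
  R[10]: 1 | 2 | 3 | 4 | 5 | 6 | 6 | 7 | 8 | 9 | 10
  R[11]: 1 | 2 | 3 | 4 | 5 | 6 | 7 | 8 | 9 | 10 | 11

giving w = (1, 3, 2, 5, 9, 6, 4, 8, 11, 10, 7) via Δ²R.

|D(w)|=11, |Ess(w)|=5:

[(2, 2, 1), (5, 8, 4), (6, 4, 3), (9, 10, 8), (10, 7, 6)]


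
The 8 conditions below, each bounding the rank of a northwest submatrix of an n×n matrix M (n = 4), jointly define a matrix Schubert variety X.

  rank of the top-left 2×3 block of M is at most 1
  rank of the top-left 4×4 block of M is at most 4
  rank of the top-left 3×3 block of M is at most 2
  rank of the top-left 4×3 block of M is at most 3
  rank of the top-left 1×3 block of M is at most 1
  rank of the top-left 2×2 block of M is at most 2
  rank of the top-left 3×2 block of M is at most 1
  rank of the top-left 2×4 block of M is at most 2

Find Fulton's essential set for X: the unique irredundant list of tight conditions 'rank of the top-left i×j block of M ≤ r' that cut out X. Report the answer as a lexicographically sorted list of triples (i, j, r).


The tightest implied rank at each (i,j), from the 8 conditions:

  1 | 1 | 1 | 1
  1 | 1 | 1 | 2
  1 | 1 | 2 | 3
  1 | 2 | 3 | 4

so w = (1, 4, 3, 2).

2 SE-corners of the 3-cell Rothe diagram give Ess(w):

[(2, 3, 1), (3, 2, 1)]


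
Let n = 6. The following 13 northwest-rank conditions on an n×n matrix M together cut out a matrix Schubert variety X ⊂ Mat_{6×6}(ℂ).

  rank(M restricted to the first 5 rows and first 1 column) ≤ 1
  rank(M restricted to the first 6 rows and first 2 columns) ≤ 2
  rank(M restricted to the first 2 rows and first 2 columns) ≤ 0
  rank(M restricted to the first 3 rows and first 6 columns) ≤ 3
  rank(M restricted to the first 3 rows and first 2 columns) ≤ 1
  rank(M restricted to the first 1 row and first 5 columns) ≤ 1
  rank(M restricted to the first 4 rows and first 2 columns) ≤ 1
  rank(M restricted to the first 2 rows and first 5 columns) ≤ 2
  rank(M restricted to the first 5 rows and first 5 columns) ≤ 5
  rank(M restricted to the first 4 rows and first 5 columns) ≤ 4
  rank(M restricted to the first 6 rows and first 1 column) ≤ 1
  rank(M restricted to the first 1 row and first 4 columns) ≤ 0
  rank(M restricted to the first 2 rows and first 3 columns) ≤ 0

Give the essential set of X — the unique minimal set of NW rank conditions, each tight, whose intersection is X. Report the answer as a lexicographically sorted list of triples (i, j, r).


Reconstructing r_w from the 13 given conditions:

  i=1: 0 0 0 0 1 1
  i=2: 0 0 0 1 2 2
  i=3: 1 1 1 2 3 3
  i=4: 1 1 2 3 4 4
  i=5: 1 2 3 4 5 5
  i=6: 1 2 3 4 5 6

so w = (5, 4, 1, 3, 2, 6).

D(w) has 8 cells with 3 SE-corners; essential set:

[(1, 4, 0), (2, 3, 0), (4, 2, 1)]


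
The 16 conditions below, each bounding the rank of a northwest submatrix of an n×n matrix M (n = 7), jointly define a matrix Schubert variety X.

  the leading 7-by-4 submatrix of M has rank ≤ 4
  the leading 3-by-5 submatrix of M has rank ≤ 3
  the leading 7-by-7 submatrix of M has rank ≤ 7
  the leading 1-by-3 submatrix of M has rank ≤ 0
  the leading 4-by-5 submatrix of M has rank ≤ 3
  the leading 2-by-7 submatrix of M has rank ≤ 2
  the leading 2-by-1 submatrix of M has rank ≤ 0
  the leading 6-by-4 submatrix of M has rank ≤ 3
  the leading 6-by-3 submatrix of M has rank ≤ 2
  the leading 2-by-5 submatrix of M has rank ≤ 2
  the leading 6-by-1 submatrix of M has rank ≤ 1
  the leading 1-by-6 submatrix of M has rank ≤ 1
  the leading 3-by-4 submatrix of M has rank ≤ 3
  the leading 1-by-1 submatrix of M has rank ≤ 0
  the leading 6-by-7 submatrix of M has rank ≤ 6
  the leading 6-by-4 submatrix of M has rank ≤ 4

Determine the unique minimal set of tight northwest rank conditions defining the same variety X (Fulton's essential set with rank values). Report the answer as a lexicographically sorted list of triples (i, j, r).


Computing R[i][j] = min implied NW-rank bound (n=7, 16 conditions):

  0 | 0 | 0 | 1 | 1 | 1 | 1
  0 | 1 | 1 | 2 | 2 | 2 | 2
  1 | 2 | 2 | 3 | 3 | 3 | 3
  1 | 2 | 2 | 3 | 3 | 4 | 4
  1 | 2 | 2 | 3 | 4 | 5 | 5
  1 | 2 | 2 | 3 | 4 | 5 | 6
  1 | 2 | 3 | 4 | 5 | 6 | 7

giving w = (4, 2, 1, 6, 5, 7, 3) via Δ²R.

Fulton essential set (4 of the 8 Rothe cells):

[(1, 3, 0), (2, 1, 0), (4, 5, 3), (6, 3, 2)]


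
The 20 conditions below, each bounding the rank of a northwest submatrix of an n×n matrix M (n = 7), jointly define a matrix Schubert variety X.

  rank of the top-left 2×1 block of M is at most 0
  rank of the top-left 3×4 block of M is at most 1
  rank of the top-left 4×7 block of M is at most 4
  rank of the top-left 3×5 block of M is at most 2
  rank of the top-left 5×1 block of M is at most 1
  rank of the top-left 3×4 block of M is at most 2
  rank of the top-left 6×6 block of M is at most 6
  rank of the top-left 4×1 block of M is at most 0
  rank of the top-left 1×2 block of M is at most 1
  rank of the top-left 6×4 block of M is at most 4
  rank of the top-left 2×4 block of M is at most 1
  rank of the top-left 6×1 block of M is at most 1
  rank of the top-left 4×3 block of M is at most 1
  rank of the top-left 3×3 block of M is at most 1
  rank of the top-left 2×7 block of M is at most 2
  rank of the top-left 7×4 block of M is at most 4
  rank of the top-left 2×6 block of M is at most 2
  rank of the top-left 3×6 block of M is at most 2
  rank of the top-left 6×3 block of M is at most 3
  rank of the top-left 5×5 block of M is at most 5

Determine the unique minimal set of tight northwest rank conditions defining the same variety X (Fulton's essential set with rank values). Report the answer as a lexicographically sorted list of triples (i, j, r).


Rank table r_w(7×7) implied by the 20 constraints:

  R[1]: 0 1 1 1 1 1 1
  R[2]: 0 1 1 1 2 2 2
  R[3]: 0 1 1 1 2 2 3
  R[4]: 0 1 1 2 3 3 4
  R[5]: 1 2 2 3 4 4 5
  R[6]: 1 2 3 4 5 5 6
  R[7]: 1 2 3 4 5 6 7

so w = (2, 5, 7, 4, 1, 3, 6).

ℓ(w)=10; the 4 essential cells (i,j,r):

[(3, 4, 1), (3, 6, 2), (4, 1, 0), (4, 3, 1)]


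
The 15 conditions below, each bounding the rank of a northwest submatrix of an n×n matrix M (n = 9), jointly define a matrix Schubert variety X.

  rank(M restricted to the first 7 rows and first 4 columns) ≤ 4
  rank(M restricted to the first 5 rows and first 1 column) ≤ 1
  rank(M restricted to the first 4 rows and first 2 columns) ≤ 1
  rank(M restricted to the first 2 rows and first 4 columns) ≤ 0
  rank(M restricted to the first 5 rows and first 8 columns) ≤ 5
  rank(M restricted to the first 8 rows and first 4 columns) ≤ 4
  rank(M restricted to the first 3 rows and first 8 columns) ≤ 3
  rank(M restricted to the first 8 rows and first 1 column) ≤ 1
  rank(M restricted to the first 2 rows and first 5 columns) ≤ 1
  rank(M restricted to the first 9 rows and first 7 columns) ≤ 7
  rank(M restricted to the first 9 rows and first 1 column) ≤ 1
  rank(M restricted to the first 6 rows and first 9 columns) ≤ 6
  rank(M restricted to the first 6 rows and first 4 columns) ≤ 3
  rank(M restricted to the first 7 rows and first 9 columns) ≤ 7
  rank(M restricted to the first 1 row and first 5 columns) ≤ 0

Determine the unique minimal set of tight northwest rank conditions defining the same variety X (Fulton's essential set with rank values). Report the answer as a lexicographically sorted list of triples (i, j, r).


Recovering R(i,j) via the rank-extension bound from the 15 conditions:

  R[1]: 0 0 0 0 0 1 1 1 1
  R[2]: 0 0 0 0 1 2 2 2 2
  R[3]: 1 1 1 1 2 3 3 3 3
  R[4]: 1 1 2 2 3 4 4 4 4
  R[5]: 1 2 3 3 4 5 5 5 5
  R[6]: 1 2 3 3 4 5 6 6 6
  R[7]: 1 2 3 4 5 6 7 7 7
  R[8]: 1 2 3 4 5 6 7 8 8
  R[9]: 1 2 3 4 5 6 7 8 9

hence w(1..9) = (6, 5, 1, 3, 2, 7, 4, 8, 9).

|D(w)|=11, |Ess(w)|=4:

[(1, 5, 0), (2, 4, 0), (4, 2, 1), (6, 4, 3)]


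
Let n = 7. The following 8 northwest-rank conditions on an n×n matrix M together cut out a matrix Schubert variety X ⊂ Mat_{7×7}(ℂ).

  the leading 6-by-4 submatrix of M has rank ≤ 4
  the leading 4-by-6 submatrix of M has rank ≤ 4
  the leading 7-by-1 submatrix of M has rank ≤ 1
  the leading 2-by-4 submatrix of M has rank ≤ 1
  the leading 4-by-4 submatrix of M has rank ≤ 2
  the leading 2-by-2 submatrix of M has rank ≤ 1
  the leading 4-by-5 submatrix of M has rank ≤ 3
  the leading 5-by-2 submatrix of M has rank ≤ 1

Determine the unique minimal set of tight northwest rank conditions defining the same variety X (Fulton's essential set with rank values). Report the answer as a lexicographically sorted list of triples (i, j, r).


Computing R[i][j] = min implied NW-rank bound (n=7, 8 conditions):

  row 1: 1 1 1 1 1 1 1
  row 2: 1 1 1 1 2 2 2
  row 3: 1 1 2 2 3 3 3
  row 4: 1 1 2 2 3 4 4
  row 5: 1 1 2 3 4 5 5
  row 6: 1 2 3 4 5 6 6
  row 7: 1 2 3 4 5 6 7

hence w(1..7) = (1, 5, 3, 6, 4, 2, 7).

3 SE-corners of the 7-cell Rothe diagram give Ess(w):

[(2, 4, 1), (4, 4, 2), (5, 2, 1)]


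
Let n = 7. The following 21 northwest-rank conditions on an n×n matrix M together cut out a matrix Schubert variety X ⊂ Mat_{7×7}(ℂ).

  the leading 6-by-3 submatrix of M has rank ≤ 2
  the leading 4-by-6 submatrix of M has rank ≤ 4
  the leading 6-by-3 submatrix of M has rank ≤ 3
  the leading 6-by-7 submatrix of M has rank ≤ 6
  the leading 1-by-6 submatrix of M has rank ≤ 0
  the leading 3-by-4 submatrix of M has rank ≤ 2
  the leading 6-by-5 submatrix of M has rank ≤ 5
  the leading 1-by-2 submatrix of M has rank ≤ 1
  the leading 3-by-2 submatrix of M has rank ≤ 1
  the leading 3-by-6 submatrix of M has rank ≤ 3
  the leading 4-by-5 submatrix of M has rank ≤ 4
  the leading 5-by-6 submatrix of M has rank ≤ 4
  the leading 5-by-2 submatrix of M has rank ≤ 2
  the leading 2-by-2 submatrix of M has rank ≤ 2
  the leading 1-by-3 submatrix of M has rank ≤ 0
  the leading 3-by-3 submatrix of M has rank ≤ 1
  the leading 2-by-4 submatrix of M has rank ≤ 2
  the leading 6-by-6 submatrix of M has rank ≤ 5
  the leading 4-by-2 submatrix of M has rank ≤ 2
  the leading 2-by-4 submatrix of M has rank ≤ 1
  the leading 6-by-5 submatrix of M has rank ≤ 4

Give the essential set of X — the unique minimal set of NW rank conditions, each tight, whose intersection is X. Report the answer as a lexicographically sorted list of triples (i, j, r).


Recovering R(i,j) via the rank-extension bound from the 21 conditions:

  0  0  0  0  0  0  1
  1  1  1  1  1  1  2
  1  1  1  2  2  2  3
  1  2  2  3  3  3  4
  1  2  2  3  4  4  5
  1  2  2  3  4  5  6
  1  2  3  4  5  6  7

the unique w with this rank table is (7, 1, 4, 2, 5, 6, 3).

Fulton essential set (3 of the 10 Rothe cells):

[(1, 6, 0), (3, 3, 1), (6, 3, 2)]


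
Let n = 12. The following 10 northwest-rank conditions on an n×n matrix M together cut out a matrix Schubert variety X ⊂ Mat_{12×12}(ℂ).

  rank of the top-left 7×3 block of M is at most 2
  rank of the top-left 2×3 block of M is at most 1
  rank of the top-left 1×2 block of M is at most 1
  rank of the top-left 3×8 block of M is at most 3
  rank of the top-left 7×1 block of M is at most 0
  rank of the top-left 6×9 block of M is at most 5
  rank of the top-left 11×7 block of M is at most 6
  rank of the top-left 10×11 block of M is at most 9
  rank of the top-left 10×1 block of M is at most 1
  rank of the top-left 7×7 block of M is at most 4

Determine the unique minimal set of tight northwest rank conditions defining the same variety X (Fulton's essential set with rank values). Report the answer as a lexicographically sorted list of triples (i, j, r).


Propagating the 10 rank bounds to every northwest block:

  0, 1, 1, 1, 1, 1, 1, 1, 1, 1, 1, 1
  0, 1, 1, 2, 2, 2, 2, 2, 2, 2, 2, 2
  0, 1, 2, 3, 3, 3, 3, 3, 3, 3, 3, 3
  0, 1, 2, 3, 4, 4, 4, 4, 4, 4, 4, 4
  0, 1, 2, 3, 4, 4, 4, 5, 5, 5, 5, 5
  0, 1, 2, 3, 4, 4, 4, 5, 5, 6, 6, 6
  0, 1, 2, 3, 4, 4, 4, 5, 6, 7, 7, 7
  1, 2, 3, 4, 5, 5, 5, 6, 7, 8, 8, 8
  1, 2, 3, 4, 5, 6, 6, 7, 8, 9, 9, 9
  1, 2, 3, 4, 5, 6, 6, 7, 8, 9, 9, 10
  1, 2, 3, 4, 5, 6, 6, 7, 8, 9, 10, 11
  1, 2, 3, 4, 5, 6, 7, 8, 9, 10, 11, 12

hence w(1..12) = (2, 4, 3, 5, 8, 10, 9, 1, 6, 12, 11, 7).

Rothe diagram D(w) (18 cells), 6 SE-corners (essential conditions):

[(2, 3, 1), (6, 9, 5), (7, 1, 0), (7, 7, 4), (10, 11, 9), (11, 7, 6)]


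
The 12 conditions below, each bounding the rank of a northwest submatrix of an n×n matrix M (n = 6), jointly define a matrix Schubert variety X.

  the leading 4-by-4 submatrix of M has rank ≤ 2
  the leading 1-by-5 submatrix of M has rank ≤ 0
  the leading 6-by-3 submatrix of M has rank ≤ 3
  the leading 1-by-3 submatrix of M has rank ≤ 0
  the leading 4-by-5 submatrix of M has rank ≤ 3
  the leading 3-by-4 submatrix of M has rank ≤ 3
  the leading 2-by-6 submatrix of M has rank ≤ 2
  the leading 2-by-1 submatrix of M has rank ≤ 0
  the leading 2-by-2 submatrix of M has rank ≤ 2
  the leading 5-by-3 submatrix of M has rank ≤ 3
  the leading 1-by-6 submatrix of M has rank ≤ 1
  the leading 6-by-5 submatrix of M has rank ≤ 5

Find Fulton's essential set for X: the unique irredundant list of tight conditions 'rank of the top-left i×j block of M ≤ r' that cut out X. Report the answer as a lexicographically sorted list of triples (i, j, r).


Computing R[i][j] = min implied NW-rank bound (n=6, 12 conditions):

  row 1: 0, 0, 0, 0, 0, 1
  row 2: 0, 1, 1, 1, 1, 2
  row 3: 1, 2, 2, 2, 2, 3
  row 4: 1, 2, 2, 2, 3, 4
  row 5: 1, 2, 3, 3, 4, 5
  row 6: 1, 2, 3, 4, 5, 6

reading off 1-entries of Δ²R: w = (6, 2, 1, 5, 3, 4).

|D(w)|=8, |Ess(w)|=3:

[(1, 5, 0), (2, 1, 0), (4, 4, 2)]


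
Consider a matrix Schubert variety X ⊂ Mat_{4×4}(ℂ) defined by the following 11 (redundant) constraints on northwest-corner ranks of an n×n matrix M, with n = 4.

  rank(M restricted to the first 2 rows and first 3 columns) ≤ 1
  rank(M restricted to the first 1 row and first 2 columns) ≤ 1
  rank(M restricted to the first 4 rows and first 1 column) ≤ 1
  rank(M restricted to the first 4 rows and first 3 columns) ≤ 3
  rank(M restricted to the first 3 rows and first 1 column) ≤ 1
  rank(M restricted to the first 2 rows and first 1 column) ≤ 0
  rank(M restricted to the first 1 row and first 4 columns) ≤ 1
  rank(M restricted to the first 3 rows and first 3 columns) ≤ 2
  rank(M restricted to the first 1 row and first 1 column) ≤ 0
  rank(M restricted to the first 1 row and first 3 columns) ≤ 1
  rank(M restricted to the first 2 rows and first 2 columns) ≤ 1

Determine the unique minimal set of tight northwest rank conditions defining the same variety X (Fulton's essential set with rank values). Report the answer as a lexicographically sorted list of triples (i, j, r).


Recovering R(i,j) via the rank-extension bound from the 11 conditions:

  0  1  1  1
  0  1  1  2
  1  2  2  3
  1  2  3  4

hence w(1..4) = (2, 4, 1, 3).

Rothe diagram D(w) (3 cells), 2 SE-corners (essential conditions):

[(2, 1, 0), (2, 3, 1)]


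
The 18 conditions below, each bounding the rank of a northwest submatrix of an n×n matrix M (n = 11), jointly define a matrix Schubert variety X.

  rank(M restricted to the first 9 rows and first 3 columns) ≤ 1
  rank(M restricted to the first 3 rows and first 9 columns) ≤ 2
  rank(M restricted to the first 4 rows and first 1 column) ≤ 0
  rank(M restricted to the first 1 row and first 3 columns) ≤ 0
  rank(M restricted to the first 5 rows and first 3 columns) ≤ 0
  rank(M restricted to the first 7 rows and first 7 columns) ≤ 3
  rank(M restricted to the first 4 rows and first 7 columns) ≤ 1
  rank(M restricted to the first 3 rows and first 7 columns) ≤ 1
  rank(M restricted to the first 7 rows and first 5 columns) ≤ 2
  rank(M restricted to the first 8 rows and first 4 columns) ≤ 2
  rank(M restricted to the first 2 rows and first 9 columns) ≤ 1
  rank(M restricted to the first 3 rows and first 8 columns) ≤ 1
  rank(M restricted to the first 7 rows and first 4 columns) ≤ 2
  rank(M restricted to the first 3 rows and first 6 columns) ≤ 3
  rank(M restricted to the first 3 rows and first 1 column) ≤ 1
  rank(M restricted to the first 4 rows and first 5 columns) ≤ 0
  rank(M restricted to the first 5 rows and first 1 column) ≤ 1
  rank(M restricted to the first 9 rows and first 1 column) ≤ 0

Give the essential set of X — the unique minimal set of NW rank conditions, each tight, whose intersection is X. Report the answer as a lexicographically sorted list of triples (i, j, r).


Computing R[i][j] = min implied NW-rank bound (n=11, 18 conditions):

  row 1: 0 | 0 | 0 | 0 | 0 | 1 | 1 | 1 | 1 | 1 | 1
  row 2: 0 | 0 | 0 | 0 | 0 | 1 | 1 | 1 | 1 | 2 | 2
  row 3: 0 | 0 | 0 | 0 | 0 | 1 | 1 | 1 | 2 | 3 | 3
  row 4: 0 | 0 | 0 | 0 | 0 | 1 | 1 | 2 | 3 | 4 | 4
  row 5: 0 | 0 | 0 | 1 | 1 | 2 | 2 | 3 | 4 | 5 | 5
  row 6: 0 | 1 | 1 | 2 | 2 | 3 | 3 | 4 | 5 | 6 | 6
  row 7: 0 | 1 | 1 | 2 | 2 | 3 | 3 | 4 | 5 | 6 | 7
  row 8: 0 | 1 | 1 | 2 | 3 | 4 | 4 | 5 | 6 | 7 | 8
  row 9: 0 | 1 | 1 | 2 | 3 | 4 | 5 | 6 | 7 | 8 | 9
  row 10: 1 | 2 | 2 | 3 | 4 | 5 | 6 | 7 | 8 | 9 | 10
  row 11: 1 | 2 | 3 | 4 | 5 | 6 | 7 | 8 | 9 | 10 | 11

reading off 1-entries of Δ²R: w = (6, 10, 9, 8, 4, 2, 11, 5, 7, 1, 3).

Rothe diagram D(w) (38 cells), 9 SE-corners (essential conditions):

[(2, 9, 1), (3, 8, 1), (4, 5, 0), (4, 7, 1), (5, 3, 0), (7, 5, 2), (7, 7, 3), (9, 1, 0), (9, 3, 1)]


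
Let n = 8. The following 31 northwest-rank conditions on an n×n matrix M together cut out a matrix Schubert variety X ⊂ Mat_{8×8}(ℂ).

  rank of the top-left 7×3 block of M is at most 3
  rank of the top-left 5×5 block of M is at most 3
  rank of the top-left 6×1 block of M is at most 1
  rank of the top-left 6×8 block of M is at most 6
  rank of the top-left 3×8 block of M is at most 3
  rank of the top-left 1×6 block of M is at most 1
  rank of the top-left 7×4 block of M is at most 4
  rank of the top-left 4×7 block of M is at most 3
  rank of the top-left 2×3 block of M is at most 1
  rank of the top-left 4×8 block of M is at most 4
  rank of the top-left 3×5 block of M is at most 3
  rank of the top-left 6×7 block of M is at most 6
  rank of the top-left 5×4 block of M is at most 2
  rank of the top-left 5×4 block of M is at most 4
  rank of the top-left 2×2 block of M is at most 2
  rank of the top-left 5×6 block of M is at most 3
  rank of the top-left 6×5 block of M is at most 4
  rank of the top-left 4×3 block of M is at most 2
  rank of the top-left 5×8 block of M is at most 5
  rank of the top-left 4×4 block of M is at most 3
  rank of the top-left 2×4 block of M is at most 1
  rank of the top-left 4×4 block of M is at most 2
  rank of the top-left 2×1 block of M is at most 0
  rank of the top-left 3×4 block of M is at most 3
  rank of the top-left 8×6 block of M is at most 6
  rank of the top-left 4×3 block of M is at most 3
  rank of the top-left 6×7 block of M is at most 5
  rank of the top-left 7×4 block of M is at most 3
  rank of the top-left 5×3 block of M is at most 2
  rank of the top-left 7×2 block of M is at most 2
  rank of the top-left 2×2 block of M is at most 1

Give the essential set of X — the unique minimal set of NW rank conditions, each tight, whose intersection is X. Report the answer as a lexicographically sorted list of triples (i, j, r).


Propagating the 31 rank bounds to every northwest block:

  row 1: 0 | 1 | 1 | 1 | 1 | 1 | 1 | 1
  row 2: 0 | 1 | 1 | 1 | 2 | 2 | 2 | 2
  row 3: 1 | 2 | 2 | 2 | 3 | 3 | 3 | 3
  row 4: 1 | 2 | 2 | 2 | 3 | 3 | 3 | 4
  row 5: 1 | 2 | 2 | 2 | 3 | 3 | 4 | 5
  row 6: 1 | 2 | 3 | 3 | 4 | 4 | 5 | 6
  row 7: 1 | 2 | 3 | 3 | 4 | 5 | 6 | 7
  row 8: 1 | 2 | 3 | 4 | 5 | 6 | 7 | 8

the unique w with this rank table is (2, 5, 1, 8, 7, 3, 6, 4).

D(w) has 12 cells with 6 SE-corners; essential set:

[(2, 1, 0), (2, 4, 1), (4, 7, 3), (5, 4, 2), (5, 6, 3), (7, 4, 3)]


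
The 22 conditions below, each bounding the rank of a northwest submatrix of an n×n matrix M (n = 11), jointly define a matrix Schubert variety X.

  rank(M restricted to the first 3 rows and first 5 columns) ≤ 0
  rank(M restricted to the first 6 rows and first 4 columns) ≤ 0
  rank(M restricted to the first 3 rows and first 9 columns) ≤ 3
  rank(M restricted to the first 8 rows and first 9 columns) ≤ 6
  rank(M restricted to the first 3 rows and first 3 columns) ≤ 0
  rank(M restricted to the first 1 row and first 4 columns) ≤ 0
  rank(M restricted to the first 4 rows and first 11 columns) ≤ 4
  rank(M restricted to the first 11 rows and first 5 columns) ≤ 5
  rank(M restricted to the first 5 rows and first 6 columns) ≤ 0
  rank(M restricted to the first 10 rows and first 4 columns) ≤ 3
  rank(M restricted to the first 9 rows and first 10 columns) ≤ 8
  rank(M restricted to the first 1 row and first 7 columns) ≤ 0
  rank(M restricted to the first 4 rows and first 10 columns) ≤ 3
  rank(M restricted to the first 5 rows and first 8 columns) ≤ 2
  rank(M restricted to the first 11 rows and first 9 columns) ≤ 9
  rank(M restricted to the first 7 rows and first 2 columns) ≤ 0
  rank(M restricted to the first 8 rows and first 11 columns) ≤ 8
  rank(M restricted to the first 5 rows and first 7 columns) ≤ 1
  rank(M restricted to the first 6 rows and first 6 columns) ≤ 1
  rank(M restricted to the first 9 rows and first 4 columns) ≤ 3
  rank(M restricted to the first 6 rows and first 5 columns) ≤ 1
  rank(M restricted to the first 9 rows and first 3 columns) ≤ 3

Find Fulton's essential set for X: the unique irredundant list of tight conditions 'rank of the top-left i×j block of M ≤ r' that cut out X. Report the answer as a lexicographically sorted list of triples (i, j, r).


Propagating the 22 rank bounds to every northwest block:

  i=1: 0 | 0 | 0 | 0 | 0 | 0 | 0 | 1 | 1 | 1 | 1
  i=2: 0 | 0 | 0 | 0 | 0 | 0 | 1 | 2 | 2 | 2 | 2
  i=3: 0 | 0 | 0 | 0 | 0 | 0 | 1 | 2 | 3 | 3 | 3
  i=4: 0 | 0 | 0 | 0 | 0 | 0 | 1 | 2 | 3 | 3 | 4
  i=5: 0 | 0 | 0 | 0 | 0 | 0 | 1 | 2 | 3 | 4 | 5
  i=6: 0 | 0 | 0 | 0 | 1 | 1 | 2 | 3 | 4 | 5 | 6
  i=7: 0 | 0 | 1 | 1 | 2 | 2 | 3 | 4 | 5 | 6 | 7
  i=8: 1 | 1 | 2 | 2 | 3 | 3 | 4 | 5 | 6 | 7 | 8
  i=9: 1 | 2 | 3 | 3 | 4 | 4 | 5 | 6 | 7 | 8 | 9
  i=10: 1 | 2 | 3 | 3 | 4 | 5 | 6 | 7 | 8 | 9 | 10
  i=11: 1 | 2 | 3 | 4 | 5 | 6 | 7 | 8 | 9 | 10 | 11

so w = (8, 7, 9, 11, 10, 5, 3, 1, 2, 6, 4).

ℓ(w)=39; the 6 essential cells (i,j,r):

[(1, 7, 0), (4, 10, 3), (5, 6, 0), (6, 4, 0), (7, 2, 0), (10, 4, 3)]


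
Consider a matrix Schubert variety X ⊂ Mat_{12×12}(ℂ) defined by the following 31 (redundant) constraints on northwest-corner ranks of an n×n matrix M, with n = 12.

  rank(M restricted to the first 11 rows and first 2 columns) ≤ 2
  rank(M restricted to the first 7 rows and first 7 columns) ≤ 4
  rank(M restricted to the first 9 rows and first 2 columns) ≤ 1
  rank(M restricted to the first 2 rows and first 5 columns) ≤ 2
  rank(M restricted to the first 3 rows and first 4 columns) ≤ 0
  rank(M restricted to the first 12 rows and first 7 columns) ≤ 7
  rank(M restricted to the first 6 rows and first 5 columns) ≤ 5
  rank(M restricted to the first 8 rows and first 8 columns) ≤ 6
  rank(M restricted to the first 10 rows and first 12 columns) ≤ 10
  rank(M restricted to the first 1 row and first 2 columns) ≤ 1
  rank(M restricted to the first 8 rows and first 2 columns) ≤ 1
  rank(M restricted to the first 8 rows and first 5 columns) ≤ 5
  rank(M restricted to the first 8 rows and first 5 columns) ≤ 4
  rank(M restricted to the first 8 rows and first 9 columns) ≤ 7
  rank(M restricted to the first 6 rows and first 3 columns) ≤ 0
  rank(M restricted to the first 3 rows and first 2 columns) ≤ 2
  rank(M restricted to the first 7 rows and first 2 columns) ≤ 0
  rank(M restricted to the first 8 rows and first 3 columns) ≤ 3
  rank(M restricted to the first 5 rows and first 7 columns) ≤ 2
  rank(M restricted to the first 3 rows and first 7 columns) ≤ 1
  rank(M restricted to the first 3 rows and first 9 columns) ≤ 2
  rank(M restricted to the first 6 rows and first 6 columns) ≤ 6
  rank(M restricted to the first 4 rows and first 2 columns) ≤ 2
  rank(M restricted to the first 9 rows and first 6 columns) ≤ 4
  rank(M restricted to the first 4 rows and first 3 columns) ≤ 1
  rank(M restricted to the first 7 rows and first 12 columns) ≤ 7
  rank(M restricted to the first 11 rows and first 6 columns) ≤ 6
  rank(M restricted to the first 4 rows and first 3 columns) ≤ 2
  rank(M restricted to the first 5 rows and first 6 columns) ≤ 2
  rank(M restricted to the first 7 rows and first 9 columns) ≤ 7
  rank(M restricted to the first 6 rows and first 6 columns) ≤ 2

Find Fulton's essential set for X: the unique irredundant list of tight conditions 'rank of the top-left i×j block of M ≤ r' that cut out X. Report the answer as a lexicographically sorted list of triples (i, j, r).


The tightest implied rank at each (i,j), from the 31 conditions:

  0  0  0  0  1  1  1  1  1  1  1  1
  0  0  0  0  1  1  1  2  2  2  2  2
  0  0  0  0  1  1  1  2  2  3  3  3
  0  0  0  1  2  2  2  3  3  4  4  4
  0  0  0  1  2  2  2  3  4  5  5  5
  0  0  0  1  2  2  3  4  5  6  6  6
  0  0  1  2  3  3  4  5  6  7  7  7
  1  1  2  3  4  4  5  6  7  8  8  8
  1  1  2  3  4  4  5  6  7  8  9  9
  1  2  3  4  5  5  6  7  8  9  10  10
  1  2  3  4  5  6  7  8  9  10  11  11
  1  2  3  4  5  6  7  8  9  10  11  12

reading off 1-entries of Δ²R: w = (5, 8, 10, 4, 9, 7, 3, 1, 11, 2, 6, 12).

ℓ(w)=33; the 9 essential cells (i,j,r):

[(3, 4, 0), (3, 7, 1), (3, 9, 2), (5, 7, 2), (6, 3, 0), (6, 6, 2), (7, 2, 0), (9, 2, 1), (9, 6, 4)]


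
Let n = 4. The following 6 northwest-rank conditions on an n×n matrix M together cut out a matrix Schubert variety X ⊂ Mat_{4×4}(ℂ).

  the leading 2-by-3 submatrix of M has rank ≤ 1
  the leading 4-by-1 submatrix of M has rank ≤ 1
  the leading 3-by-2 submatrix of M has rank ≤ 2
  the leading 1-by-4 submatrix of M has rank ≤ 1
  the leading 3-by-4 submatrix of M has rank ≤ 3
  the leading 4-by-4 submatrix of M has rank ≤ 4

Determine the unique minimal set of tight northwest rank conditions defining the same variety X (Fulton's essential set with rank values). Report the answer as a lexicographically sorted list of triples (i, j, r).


The tightest implied rank at each (i,j), from the 6 conditions:

  1, 1, 1, 1
  1, 1, 1, 2
  1, 2, 2, 3
  1, 2, 3, 4

reading off 1-entries of Δ²R: w = (1, 4, 2, 3).

ℓ(w)=2; the 1 essential cell (i,j,r):

[(2, 3, 1)]


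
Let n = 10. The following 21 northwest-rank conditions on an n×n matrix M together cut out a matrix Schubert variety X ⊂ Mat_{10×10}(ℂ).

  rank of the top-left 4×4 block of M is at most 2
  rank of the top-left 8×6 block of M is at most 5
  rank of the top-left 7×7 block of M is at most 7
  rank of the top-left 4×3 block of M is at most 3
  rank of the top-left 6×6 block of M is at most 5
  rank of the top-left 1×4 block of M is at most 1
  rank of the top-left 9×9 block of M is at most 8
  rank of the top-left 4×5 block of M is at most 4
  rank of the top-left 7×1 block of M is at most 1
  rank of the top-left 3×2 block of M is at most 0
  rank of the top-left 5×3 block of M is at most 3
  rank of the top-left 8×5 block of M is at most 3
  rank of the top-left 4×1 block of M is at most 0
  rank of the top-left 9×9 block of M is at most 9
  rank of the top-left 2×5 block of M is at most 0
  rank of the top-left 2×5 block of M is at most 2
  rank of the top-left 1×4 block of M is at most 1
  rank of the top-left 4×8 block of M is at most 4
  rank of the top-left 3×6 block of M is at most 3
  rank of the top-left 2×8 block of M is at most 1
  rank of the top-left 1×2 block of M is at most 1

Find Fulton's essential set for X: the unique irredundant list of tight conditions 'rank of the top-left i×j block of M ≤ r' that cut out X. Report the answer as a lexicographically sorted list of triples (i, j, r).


Recovering R(i,j) via the rank-extension bound from the 21 conditions:

  i=1: 0, 0, 0, 0, 0, 1, 1, 1, 1, 1
  i=2: 0, 0, 0, 0, 0, 1, 1, 1, 2, 2
  i=3: 0, 0, 1, 1, 1, 2, 2, 2, 3, 3
  i=4: 0, 1, 2, 2, 2, 3, 3, 3, 4, 4
  i=5: 1, 2, 3, 3, 3, 4, 4, 4, 5, 5
  i=6: 1, 2, 3, 3, 3, 4, 5, 5, 6, 6
  i=7: 1, 2, 3, 3, 3, 4, 5, 6, 7, 7
  i=8: 1, 2, 3, 3, 3, 4, 5, 6, 7, 8
  i=9: 1, 2, 3, 4, 4, 5, 6, 7, 8, 9
  i=10: 1, 2, 3, 4, 5, 6, 7, 8, 9, 10

the unique w with this rank table is (6, 9, 3, 2, 1, 7, 8, 10, 4, 5).

Fulton essential set (5 of the 21 Rothe cells):

[(2, 5, 0), (2, 8, 1), (3, 2, 0), (4, 1, 0), (8, 5, 3)]


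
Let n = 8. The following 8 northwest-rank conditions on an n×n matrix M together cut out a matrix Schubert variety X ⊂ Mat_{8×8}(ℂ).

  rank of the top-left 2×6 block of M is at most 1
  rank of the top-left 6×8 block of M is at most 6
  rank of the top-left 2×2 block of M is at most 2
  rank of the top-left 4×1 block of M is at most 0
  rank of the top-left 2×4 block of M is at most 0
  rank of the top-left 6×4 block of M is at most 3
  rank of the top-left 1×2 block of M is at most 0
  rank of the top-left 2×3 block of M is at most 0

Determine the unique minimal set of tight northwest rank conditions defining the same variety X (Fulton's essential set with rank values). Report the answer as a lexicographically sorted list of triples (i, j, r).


Propagating the 8 rank bounds to every northwest block:

  row 1: 0 0 0 0 1 1 1 1
  row 2: 0 0 0 0 1 1 2 2
  row 3: 0 1 1 1 2 2 3 3
  row 4: 0 1 2 2 3 3 4 4
  row 5: 1 2 3 3 4 4 5 5
  row 6: 1 2 3 3 4 5 6 6
  row 7: 1 2 3 4 5 6 7 7
  row 8: 1 2 3 4 5 6 7 8

so w = (5, 7, 2, 3, 1, 6, 4, 8).

Fulton essential set (4 of the 12 Rothe cells):

[(2, 4, 0), (2, 6, 1), (4, 1, 0), (6, 4, 3)]


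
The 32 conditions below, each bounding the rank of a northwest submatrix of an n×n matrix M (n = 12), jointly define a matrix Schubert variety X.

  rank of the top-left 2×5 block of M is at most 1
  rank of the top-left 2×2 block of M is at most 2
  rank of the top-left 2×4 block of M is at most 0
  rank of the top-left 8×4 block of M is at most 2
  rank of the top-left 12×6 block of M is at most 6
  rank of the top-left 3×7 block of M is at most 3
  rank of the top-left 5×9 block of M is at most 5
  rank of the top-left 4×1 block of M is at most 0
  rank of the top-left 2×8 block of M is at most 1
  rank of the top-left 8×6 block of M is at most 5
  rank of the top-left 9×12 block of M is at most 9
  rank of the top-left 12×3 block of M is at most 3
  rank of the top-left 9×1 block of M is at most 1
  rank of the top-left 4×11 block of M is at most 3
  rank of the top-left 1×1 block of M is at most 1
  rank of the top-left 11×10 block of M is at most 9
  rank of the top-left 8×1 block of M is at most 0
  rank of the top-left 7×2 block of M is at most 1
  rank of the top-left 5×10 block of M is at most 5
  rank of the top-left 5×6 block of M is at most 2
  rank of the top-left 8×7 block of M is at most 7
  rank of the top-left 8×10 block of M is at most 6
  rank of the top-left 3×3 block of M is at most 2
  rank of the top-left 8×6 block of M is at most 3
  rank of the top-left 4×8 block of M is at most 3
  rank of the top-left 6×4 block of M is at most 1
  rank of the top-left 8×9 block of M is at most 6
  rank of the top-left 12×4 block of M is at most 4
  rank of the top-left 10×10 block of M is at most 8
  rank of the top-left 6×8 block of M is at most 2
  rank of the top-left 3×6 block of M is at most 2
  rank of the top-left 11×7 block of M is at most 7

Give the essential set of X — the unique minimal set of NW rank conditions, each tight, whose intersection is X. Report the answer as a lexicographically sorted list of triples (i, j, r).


Propagating the 32 rank bounds to every northwest block:

  R[1]: 0 | 0 | 0 | 0 | 1 | 1 | 1 | 1 | 1 | 1 | 1 | 1
  R[2]: 0 | 0 | 0 | 0 | 1 | 1 | 1 | 1 | 2 | 2 | 2 | 2
  R[3]: 0 | 1 | 1 | 1 | 2 | 2 | 2 | 2 | 3 | 3 | 3 | 3
  R[4]: 0 | 1 | 1 | 1 | 2 | 2 | 2 | 2 | 3 | 3 | 3 | 4
  R[5]: 0 | 1 | 1 | 1 | 2 | 2 | 2 | 2 | 3 | 4 | 4 | 5
  R[6]: 0 | 1 | 1 | 1 | 2 | 2 | 2 | 2 | 3 | 4 | 5 | 6
  R[7]: 0 | 1 | 2 | 2 | 3 | 3 | 3 | 3 | 4 | 5 | 6 | 7
  R[8]: 0 | 1 | 2 | 2 | 3 | 3 | 4 | 4 | 5 | 6 | 7 | 8
  R[9]: 1 | 2 | 3 | 3 | 4 | 4 | 5 | 5 | 6 | 7 | 8 | 9
  R[10]: 1 | 2 | 3 | 4 | 5 | 5 | 6 | 6 | 7 | 8 | 9 | 10
  R[11]: 1 | 2 | 3 | 4 | 5 | 6 | 7 | 7 | 8 | 9 | 10 | 11
  R[12]: 1 | 2 | 3 | 4 | 5 | 6 | 7 | 8 | 9 | 10 | 11 | 12

second differences of R give the permutation w = (5, 9, 2, 12, 10, 11, 3, 7, 1, 4, 6, 8).

Fulton essential set (8 of the 36 Rothe cells):

[(2, 4, 0), (2, 8, 1), (4, 11, 3), (6, 4, 1), (6, 8, 2), (8, 1, 0), (8, 4, 2), (8, 6, 3)]


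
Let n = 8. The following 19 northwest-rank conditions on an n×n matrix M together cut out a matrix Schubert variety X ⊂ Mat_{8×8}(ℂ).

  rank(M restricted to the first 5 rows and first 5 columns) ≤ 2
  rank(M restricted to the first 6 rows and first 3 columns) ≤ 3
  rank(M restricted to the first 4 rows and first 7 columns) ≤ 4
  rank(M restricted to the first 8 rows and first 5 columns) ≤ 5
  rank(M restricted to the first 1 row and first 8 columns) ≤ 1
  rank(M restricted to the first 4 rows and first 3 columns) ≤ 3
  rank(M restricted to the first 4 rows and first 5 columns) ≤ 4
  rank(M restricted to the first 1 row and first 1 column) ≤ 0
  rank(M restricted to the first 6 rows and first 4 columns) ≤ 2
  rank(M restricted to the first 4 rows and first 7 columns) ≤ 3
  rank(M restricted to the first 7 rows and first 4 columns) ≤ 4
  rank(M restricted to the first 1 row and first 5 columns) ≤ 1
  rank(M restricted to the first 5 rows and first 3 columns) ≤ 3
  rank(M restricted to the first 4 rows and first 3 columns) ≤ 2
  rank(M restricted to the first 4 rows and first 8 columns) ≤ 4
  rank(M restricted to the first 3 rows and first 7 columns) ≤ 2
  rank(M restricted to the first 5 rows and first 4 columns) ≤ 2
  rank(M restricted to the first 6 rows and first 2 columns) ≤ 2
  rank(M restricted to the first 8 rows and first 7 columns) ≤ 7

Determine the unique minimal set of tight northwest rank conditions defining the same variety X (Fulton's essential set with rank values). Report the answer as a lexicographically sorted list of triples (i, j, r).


Rank table r_w(8×8) implied by the 19 constraints:

  0 | 1 | 1 | 1 | 1 | 1 | 1 | 1
  1 | 2 | 2 | 2 | 2 | 2 | 2 | 2
  1 | 2 | 2 | 2 | 2 | 2 | 2 | 3
  1 | 2 | 2 | 2 | 2 | 3 | 3 | 4
  1 | 2 | 2 | 2 | 2 | 3 | 4 | 5
  1 | 2 | 2 | 2 | 3 | 4 | 5 | 6
  1 | 2 | 3 | 3 | 4 | 5 | 6 | 7
  1 | 2 | 3 | 4 | 5 | 6 | 7 | 8

giving w = (2, 1, 8, 6, 7, 5, 3, 4) via Δ²R.

D(w) has 14 cells with 4 SE-corners; essential set:

[(1, 1, 0), (3, 7, 2), (5, 5, 2), (6, 4, 2)]


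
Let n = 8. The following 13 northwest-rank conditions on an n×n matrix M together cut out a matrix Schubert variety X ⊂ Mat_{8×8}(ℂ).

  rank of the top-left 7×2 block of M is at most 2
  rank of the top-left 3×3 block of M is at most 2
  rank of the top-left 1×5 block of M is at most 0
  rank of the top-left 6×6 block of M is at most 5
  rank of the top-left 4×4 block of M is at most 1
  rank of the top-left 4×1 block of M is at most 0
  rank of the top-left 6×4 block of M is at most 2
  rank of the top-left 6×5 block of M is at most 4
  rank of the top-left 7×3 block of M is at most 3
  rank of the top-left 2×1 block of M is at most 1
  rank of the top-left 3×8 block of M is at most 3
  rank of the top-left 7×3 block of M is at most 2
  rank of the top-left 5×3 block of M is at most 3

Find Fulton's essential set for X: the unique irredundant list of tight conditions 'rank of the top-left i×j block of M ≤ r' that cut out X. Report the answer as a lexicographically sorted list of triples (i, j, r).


Propagating the 13 rank bounds to every northwest block:

  i=1: 0 0 0 0 0 1 1 1
  i=2: 0 1 1 1 1 2 2 2
  i=3: 0 1 1 1 2 3 3 3
  i=4: 0 1 1 1 2 3 4 4
  i=5: 1 2 2 2 3 4 5 5
  i=6: 1 2 2 2 3 4 5 6
  i=7: 1 2 2 3 4 5 6 7
  i=8: 1 2 3 4 5 6 7 8

hence w(1..8) = (6, 2, 5, 7, 1, 8, 4, 3).

5 SE-corners of the 15-cell Rothe diagram give Ess(w):

[(1, 5, 0), (4, 1, 0), (4, 4, 1), (6, 4, 2), (7, 3, 2)]
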